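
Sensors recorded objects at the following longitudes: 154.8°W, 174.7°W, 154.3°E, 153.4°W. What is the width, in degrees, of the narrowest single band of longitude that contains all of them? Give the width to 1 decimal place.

52.3°

Sort the longitudes: -174.7°, -154.8°, -153.4°, +154.3°.
Eastward gaps between consecutive values (wrapping around): 19.9°, 1.4°, 307.7°, 31.0°.
Largest gap = 307.7° ⇒ minimal covering band is its complement: 360° − 307.7° = 52.3°.
Band runs from +154.3° eastward to -153.4°, crossing the antimeridian.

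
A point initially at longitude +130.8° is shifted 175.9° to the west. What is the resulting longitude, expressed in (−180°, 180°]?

-45.1°

Start at +130.8°; shift −175.9° → -45.1°.
-45.1° already lies in (−180°, 180°].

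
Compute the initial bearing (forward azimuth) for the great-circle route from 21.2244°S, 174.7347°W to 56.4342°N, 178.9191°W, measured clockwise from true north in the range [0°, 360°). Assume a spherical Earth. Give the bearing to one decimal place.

Δλ = -178.9191 − -174.7347 = -4.1844°.
θ = atan2( sin Δλ · cos φ₂ , cos φ₁ · sin φ₂ − sin φ₁ · cos φ₂ · cos Δλ )
  = atan2(-0.04034, 0.97636) = -2.366° → normalised to [0°, 360°): 357.634°.

357.6°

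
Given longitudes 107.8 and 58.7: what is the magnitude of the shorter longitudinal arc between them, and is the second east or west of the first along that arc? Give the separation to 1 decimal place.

49.1° west

Raw difference: 58.7 − 107.8 = -49.1°.
Normalise into (−180°, 180°]: -49.1° stays -49.1°.
Negative ⇒ the second point lies to the west; separation 49.1°.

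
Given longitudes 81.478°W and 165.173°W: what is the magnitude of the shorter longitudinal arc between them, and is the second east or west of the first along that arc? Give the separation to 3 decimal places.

Raw difference: -165.173 − -81.478 = -83.695°.
Normalise into (−180°, 180°]: -83.695° stays -83.695°.
Negative ⇒ the second point lies to the west; separation 83.695°.

83.695° west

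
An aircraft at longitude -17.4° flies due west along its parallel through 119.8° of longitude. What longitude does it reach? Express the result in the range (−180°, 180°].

-137.2°

Start at -17.4°; shift −119.8° → -137.2°.
-137.2° already lies in (−180°, 180°].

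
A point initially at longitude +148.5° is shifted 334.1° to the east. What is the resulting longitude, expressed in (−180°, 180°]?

Start at +148.5°; shift +334.1° → +482.6°.
+482.6° lies outside (−180°, 180°]; subtract 360° → +122.6°.

+122.6°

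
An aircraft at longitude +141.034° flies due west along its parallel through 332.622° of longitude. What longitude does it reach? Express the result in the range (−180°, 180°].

+168.412°

Start at +141.034°; shift −332.622° → -191.588°.
-191.588° lies outside (−180°, 180°]; add 360° → +168.412°.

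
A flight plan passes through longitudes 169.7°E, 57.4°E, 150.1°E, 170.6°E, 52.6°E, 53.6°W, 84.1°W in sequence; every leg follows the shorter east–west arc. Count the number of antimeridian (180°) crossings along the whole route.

0

Leg 1: +169.7° → +57.4°, shortest Δλ = -112.3° (west) — does not cross 180°.
Leg 2: +57.4° → +150.1°, shortest Δλ = 92.7° (east) — does not cross 180°.
Leg 3: +150.1° → +170.6°, shortest Δλ = 20.5° (east) — does not cross 180°.
Leg 4: +170.6° → +52.6°, shortest Δλ = -118.0° (west) — does not cross 180°.
Leg 5: +52.6° → -53.6°, shortest Δλ = -106.2° (west) — does not cross 180°.
Leg 6: -53.6° → -84.1°, shortest Δλ = -30.5° (west) — does not cross 180°.
Total crossings: 0.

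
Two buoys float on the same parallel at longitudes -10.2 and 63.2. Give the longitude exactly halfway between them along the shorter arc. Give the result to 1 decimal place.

Signed shortest Δλ from -10.2° to +63.2° is +73.4°.
Midpoint longitude = -10.2° + (+73.4°)/2 = -10.2° + 36.7° = +26.5°.

+26.5°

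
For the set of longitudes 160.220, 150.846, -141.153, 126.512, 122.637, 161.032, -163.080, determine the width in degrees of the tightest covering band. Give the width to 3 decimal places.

96.210°

Sort the longitudes: -163.080°, -141.153°, +122.637°, +126.512°, +150.846°, +160.220°, +161.032°.
Eastward gaps between consecutive values (wrapping around): 21.927°, 263.790°, 3.875°, 24.334°, 9.374°, 0.812°, 35.888°.
Largest gap = 263.790° ⇒ minimal covering band is its complement: 360° − 263.790° = 96.210°.
Band runs from +122.637° eastward to -141.153°, crossing the antimeridian.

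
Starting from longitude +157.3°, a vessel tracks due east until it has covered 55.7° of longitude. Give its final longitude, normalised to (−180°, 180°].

-147.0°

Start at +157.3°; shift +55.7° → +213.0°.
+213.0° lies outside (−180°, 180°]; subtract 360° → -147.0°.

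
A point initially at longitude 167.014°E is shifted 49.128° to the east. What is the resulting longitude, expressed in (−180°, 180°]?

Start at +167.014°; shift +49.128° → +216.142°.
+216.142° lies outside (−180°, 180°]; subtract 360° → -143.858°.

143.858°W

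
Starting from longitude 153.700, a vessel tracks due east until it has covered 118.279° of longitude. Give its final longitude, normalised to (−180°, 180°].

-88.021°

Start at +153.700°; shift +118.279° → +271.979°.
+271.979° lies outside (−180°, 180°]; subtract 360° → -88.021°.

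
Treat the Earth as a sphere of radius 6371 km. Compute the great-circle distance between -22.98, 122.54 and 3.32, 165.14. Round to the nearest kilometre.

Δλ = 165.14 − 122.54 = 42.60°.
Δφ = 3.32 − -22.98 = 26.30°.
a = sin²(Δφ/2) + cos φ₁ · cos φ₂ · sin²(Δλ/2) = 0.173033.
c = 2·atan2(√a, √(1−a)) = 0.85802 rad → d = 6371·c ≈ 5466.47 km.

5466 km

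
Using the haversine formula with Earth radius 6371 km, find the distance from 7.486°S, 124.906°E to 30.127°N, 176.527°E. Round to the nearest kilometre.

Δλ = 176.527 − 124.906 = 51.621°.
Δφ = 30.127 − -7.486 = 37.613°.
a = sin²(Δφ/2) + cos φ₁ · cos φ₂ · sin²(Δλ/2) = 0.266489.
c = 2·atan2(√a, √(1−a)) = 1.08488 rad → d = 6371·c ≈ 6911.74 km.

6912 km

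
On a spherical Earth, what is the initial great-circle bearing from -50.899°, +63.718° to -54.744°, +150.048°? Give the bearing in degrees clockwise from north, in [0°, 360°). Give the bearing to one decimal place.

Δλ = 150.048 − 63.718 = 86.330°.
θ = atan2( sin Δλ · cos φ₂ , cos φ₁ · sin φ₂ − sin φ₁ · cos φ₂ · cos Δλ )
  = atan2(0.57605, -0.48634) = 130.173° → normalised to [0°, 360°): 130.173°.

130.2°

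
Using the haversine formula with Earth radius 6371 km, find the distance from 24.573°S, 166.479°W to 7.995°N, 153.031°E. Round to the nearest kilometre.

5689 km

Δλ = 153.031 − -166.479 = 319.510°; wrapped into (−180°, 180°]: -40.490°.
Δφ = 7.995 − -24.573 = 32.568°.
a = sin²(Δφ/2) + cos φ₁ · cos φ₂ · sin²(Δλ/2) = 0.186461.
c = 2·atan2(√a, √(1−a)) = 0.89300 rad → d = 6371·c ≈ 5689.30 km.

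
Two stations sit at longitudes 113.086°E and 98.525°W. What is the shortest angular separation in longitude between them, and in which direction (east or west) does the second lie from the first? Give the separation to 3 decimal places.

Raw difference: -98.525 − 113.086 = -211.611°.
Normalise into (−180°, 180°]: -211.611° + 360° = 148.389°.
Positive ⇒ the second point lies to the east; separation 148.389°.

148.389° east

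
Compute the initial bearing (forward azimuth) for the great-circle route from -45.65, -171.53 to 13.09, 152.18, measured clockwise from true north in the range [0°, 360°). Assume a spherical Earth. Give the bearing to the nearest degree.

321°

Δλ = 152.18 − -171.53 = 323.71°; wrapped into (−180°, 180°]: -36.29°.
θ = atan2( sin Δλ · cos φ₂ , cos φ₁ · sin φ₂ − sin φ₁ · cos φ₂ · cos Δλ )
  = atan2(-0.57649, 0.71972) = -38.695° → normalised to [0°, 360°): 321.305°.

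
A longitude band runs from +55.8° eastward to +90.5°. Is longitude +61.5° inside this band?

Yes

Band width going east from +55.8° to +90.5°: ((90.5 − 55.8) mod 360) = 34.7°.
Offset of +61.5° east of the west edge: ((61.5 − 55.8) mod 360) = 5.7°.
5.7° ≤ 34.7° ⇒ inside.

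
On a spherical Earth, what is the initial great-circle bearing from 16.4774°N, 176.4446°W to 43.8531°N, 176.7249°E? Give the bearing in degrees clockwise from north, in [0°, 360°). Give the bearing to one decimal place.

349.5°

Δλ = 176.7249 − -176.4446 = 353.1695°; wrapped into (−180°, 180°]: -6.8305°.
θ = atan2( sin Δλ · cos φ₂ , cos φ₁ · sin φ₂ − sin φ₁ · cos φ₂ · cos Δλ )
  = atan2(-0.08576, 0.46127) = -10.533° → normalised to [0°, 360°): 349.467°.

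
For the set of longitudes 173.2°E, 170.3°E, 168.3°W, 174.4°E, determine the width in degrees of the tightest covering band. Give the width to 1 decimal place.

Sort the longitudes: -168.3°, +170.3°, +173.2°, +174.4°.
Eastward gaps between consecutive values (wrapping around): 338.6°, 2.9°, 1.2°, 17.3°.
Largest gap = 338.6° ⇒ minimal covering band is its complement: 360° − 338.6° = 21.4°.
Band runs from +170.3° eastward to -168.3°, crossing the antimeridian.

21.4°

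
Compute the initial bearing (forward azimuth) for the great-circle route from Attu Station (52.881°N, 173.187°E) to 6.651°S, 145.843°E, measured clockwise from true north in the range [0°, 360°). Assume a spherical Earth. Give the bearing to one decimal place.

210.5°

Δλ = 145.843 − 173.187 = -27.344°.
θ = atan2( sin Δλ · cos φ₂ , cos φ₁ · sin φ₂ − sin φ₁ · cos φ₂ · cos Δλ )
  = atan2(-0.45624, -0.77342) = -149.464° → normalised to [0°, 360°): 210.536°.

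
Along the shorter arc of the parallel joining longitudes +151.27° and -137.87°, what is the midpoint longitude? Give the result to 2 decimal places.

-173.30°

Signed shortest Δλ from +151.27° to -137.87° is +70.86°.
Midpoint longitude = +151.27° + (+70.86°)/2 = +151.27° + 35.43° = +186.70°.
Normalise into (−180°, 180°]: -173.30°.
(The naïve average (+151.27 + -137.87)/2 = 6.7° is on the wrong side of the globe.)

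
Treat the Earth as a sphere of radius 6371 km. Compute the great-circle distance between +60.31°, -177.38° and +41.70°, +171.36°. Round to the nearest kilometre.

2207 km

Δλ = 171.36 − -177.38 = 348.74°; wrapped into (−180°, 180°]: -11.26°.
Δφ = 41.70 − 60.31 = -18.61°.
a = sin²(Δφ/2) + cos φ₁ · cos φ₂ · sin²(Δλ/2) = 0.029703.
c = 2·atan2(√a, √(1−a)) = 0.34642 rad → d = 6371·c ≈ 2207.04 km.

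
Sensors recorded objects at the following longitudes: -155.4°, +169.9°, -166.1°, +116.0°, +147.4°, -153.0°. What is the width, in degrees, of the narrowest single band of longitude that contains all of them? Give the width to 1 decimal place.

91.0°

Sort the longitudes: -166.1°, -155.4°, -153.0°, +116.0°, +147.4°, +169.9°.
Eastward gaps between consecutive values (wrapping around): 10.7°, 2.4°, 269.0°, 31.4°, 22.5°, 24.0°.
Largest gap = 269.0° ⇒ minimal covering band is its complement: 360° − 269.0° = 91.0°.
Band runs from +116.0° eastward to -153.0°, crossing the antimeridian.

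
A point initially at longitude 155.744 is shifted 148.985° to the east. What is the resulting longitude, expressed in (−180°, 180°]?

Start at +155.744°; shift +148.985° → +304.729°.
+304.729° lies outside (−180°, 180°]; subtract 360° → -55.271°.

-55.271°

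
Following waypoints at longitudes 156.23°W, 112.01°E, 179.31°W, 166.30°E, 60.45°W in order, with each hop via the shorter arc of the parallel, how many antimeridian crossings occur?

Leg 1: -156.23° → +112.01°, shortest Δλ = -91.76° (west) — crosses 180°.
Leg 2: +112.01° → -179.31°, shortest Δλ = 68.68° (east) — crosses 180°.
Leg 3: -179.31° → +166.30°, shortest Δλ = -14.39° (west) — crosses 180°.
Leg 4: +166.30° → -60.45°, shortest Δλ = 133.25° (east) — crosses 180°.
Total crossings: 4.

4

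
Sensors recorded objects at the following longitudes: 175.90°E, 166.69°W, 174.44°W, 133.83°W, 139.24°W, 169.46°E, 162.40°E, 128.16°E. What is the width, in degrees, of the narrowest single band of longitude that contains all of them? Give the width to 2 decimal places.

Sort the longitudes: -174.44°, -166.69°, -139.24°, -133.83°, +128.16°, +162.40°, +169.46°, +175.90°.
Eastward gaps between consecutive values (wrapping around): 7.75°, 27.45°, 5.41°, 261.99°, 34.24°, 7.06°, 6.44°, 9.66°.
Largest gap = 261.99° ⇒ minimal covering band is its complement: 360° − 261.99° = 98.01°.
Band runs from +128.16° eastward to -133.83°, crossing the antimeridian.

98.01°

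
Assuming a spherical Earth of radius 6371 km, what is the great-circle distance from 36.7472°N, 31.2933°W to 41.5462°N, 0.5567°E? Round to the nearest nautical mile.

1502 nmi

Δλ = 0.5567 − -31.2933 = 31.8500°.
Δφ = 41.5462 − 36.7472 = 4.7990°.
a = sin²(Δφ/2) + cos φ₁ · cos φ₂ · sin²(Δλ/2) = 0.046900.
c = 2·atan2(√a, √(1−a)) = 0.43659 rad → d = 6371·c ≈ 2781.51 km ≈ 1501.89 nmi.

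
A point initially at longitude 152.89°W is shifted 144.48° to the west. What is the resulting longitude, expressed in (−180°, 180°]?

Start at -152.89°; shift −144.48° → -297.37°.
-297.37° lies outside (−180°, 180°]; add 360° → +62.63°.

62.63°E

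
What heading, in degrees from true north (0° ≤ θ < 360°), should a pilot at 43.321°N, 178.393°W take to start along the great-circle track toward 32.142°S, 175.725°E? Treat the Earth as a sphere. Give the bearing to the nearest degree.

Δλ = 175.725 − -178.393 = 354.118°; wrapped into (−180°, 180°]: -5.882°.
θ = atan2( sin Δλ · cos φ₂ , cos φ₁ · sin φ₂ − sin φ₁ · cos φ₂ · cos Δλ )
  = atan2(-0.08677, -0.96493) = -174.861° → normalised to [0°, 360°): 185.139°.

185°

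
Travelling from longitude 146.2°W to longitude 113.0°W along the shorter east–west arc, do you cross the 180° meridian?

Signed shortest Δλ = ((-113.0 − -146.2 + 180) mod 360) − 180 = 33.2°.
Going east by 33.2° from -146.2° reaches -113.0° without touching 180°.

No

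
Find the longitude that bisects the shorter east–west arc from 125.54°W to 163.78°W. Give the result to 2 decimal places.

Signed shortest Δλ from -125.54° to -163.78° is -38.24°.
Midpoint longitude = -125.54° + (-38.24°)/2 = -125.54° − 19.12° = -144.66°.

144.66°W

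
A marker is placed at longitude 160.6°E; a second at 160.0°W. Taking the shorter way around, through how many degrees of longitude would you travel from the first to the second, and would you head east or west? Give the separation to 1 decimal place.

39.4° east

Raw difference: -160.0 − 160.6 = -320.6°.
Normalise into (−180°, 180°]: -320.6° + 360° = 39.4°.
Positive ⇒ the second point lies to the east; separation 39.4°.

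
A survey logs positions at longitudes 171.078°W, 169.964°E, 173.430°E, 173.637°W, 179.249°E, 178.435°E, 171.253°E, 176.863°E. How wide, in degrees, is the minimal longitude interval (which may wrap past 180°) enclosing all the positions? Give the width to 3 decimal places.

18.958°

Sort the longitudes: -173.637°, -171.078°, +169.964°, +171.253°, +173.430°, +176.863°, +178.435°, +179.249°.
Eastward gaps between consecutive values (wrapping around): 2.559°, 341.042°, 1.289°, 2.177°, 3.433°, 1.572°, 0.814°, 7.114°.
Largest gap = 341.042° ⇒ minimal covering band is its complement: 360° − 341.042° = 18.958°.
Band runs from +169.964° eastward to -171.078°, crossing the antimeridian.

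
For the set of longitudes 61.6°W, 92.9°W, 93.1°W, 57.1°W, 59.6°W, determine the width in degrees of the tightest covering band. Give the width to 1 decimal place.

36.0°

Sort the longitudes: -93.1°, -92.9°, -61.6°, -59.6°, -57.1°.
Eastward gaps between consecutive values (wrapping around): 0.2°, 31.3°, 2.0°, 2.5°, 324.0°.
Largest gap = 324.0° ⇒ minimal covering band is its complement: 360° − 324.0° = 36.0°.
Band runs from -93.1° eastward to -57.1°.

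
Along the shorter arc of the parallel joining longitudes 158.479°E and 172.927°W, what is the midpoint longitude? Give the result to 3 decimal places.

172.776°E

Signed shortest Δλ from +158.479° to -172.927° is +28.594°.
Midpoint longitude = +158.479° + (+28.594°)/2 = +158.479° + 14.297° = +172.776°.
(The naïve average (+158.479 + -172.927)/2 = -7.224° is on the wrong side of the globe.)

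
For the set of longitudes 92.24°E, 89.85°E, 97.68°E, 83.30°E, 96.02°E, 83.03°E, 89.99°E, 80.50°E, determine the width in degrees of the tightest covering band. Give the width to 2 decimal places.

17.18°

Sort the longitudes: +80.50°, +83.03°, +83.30°, +89.85°, +89.99°, +92.24°, +96.02°, +97.68°.
Eastward gaps between consecutive values (wrapping around): 2.53°, 0.27°, 6.55°, 0.14°, 2.25°, 3.78°, 1.66°, 342.82°.
Largest gap = 342.82° ⇒ minimal covering band is its complement: 360° − 342.82° = 17.18°.
Band runs from +80.50° eastward to +97.68°.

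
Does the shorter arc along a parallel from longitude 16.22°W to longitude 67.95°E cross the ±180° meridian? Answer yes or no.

No

Signed shortest Δλ = ((67.95 − -16.22 + 180) mod 360) − 180 = 84.17°.
Going east by 84.17° from -16.22° reaches +67.95° without touching 180°.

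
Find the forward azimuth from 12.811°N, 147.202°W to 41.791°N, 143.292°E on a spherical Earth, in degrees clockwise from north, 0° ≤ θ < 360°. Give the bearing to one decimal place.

Δλ = 143.292 − -147.202 = 290.494°; wrapped into (−180°, 180°]: -69.506°.
θ = atan2( sin Δλ · cos φ₂ , cos φ₁ · sin φ₂ − sin φ₁ · cos φ₂ · cos Δλ )
  = atan2(-0.69839, 0.59195) = -49.716° → normalised to [0°, 360°): 310.284°.

310.3°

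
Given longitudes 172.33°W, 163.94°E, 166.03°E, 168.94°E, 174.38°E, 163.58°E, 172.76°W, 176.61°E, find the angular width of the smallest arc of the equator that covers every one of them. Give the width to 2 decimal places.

24.09°

Sort the longitudes: -172.76°, -172.33°, +163.58°, +163.94°, +166.03°, +168.94°, +174.38°, +176.61°.
Eastward gaps between consecutive values (wrapping around): 0.43°, 335.91°, 0.36°, 2.09°, 2.91°, 5.44°, 2.23°, 10.63°.
Largest gap = 335.91° ⇒ minimal covering band is its complement: 360° − 335.91° = 24.09°.
Band runs from +163.58° eastward to -172.33°, crossing the antimeridian.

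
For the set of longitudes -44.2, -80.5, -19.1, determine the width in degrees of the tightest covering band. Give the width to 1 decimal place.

61.4°

Sort the longitudes: -80.5°, -44.2°, -19.1°.
Eastward gaps between consecutive values (wrapping around): 36.3°, 25.1°, 298.6°.
Largest gap = 298.6° ⇒ minimal covering band is its complement: 360° − 298.6° = 61.4°.
Band runs from -80.5° eastward to -19.1°.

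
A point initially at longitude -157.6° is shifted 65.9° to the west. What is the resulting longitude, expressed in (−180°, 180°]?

Start at -157.6°; shift −65.9° → -223.5°.
-223.5° lies outside (−180°, 180°]; add 360° → +136.5°.

+136.5°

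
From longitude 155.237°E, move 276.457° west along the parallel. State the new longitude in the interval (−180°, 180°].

Start at +155.237°; shift −276.457° → -121.220°.
-121.220° already lies in (−180°, 180°].

121.220°W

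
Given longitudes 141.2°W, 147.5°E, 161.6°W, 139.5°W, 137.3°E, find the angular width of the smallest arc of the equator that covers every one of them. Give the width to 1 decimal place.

Sort the longitudes: -161.6°, -141.2°, -139.5°, +137.3°, +147.5°.
Eastward gaps between consecutive values (wrapping around): 20.4°, 1.7°, 276.8°, 10.2°, 50.9°.
Largest gap = 276.8° ⇒ minimal covering band is its complement: 360° − 276.8° = 83.2°.
Band runs from +137.3° eastward to -139.5°, crossing the antimeridian.

83.2°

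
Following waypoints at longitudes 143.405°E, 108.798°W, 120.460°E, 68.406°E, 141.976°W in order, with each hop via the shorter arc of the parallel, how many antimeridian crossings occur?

Leg 1: +143.405° → -108.798°, shortest Δλ = 107.797° (east) — crosses 180°.
Leg 2: -108.798° → +120.460°, shortest Δλ = -130.742° (west) — crosses 180°.
Leg 3: +120.460° → +68.406°, shortest Δλ = -52.054° (west) — does not cross 180°.
Leg 4: +68.406° → -141.976°, shortest Δλ = 149.618° (east) — crosses 180°.
Total crossings: 3.

3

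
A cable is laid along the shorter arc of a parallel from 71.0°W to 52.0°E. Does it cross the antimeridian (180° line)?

Signed shortest Δλ = ((52.0 − -71.0 + 180) mod 360) − 180 = 123.0°.
Going east by 123.0° from -71.0° reaches +52.0° without touching 180°.

No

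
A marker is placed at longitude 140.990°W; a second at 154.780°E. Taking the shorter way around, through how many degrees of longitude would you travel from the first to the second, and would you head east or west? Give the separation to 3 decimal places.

64.230° west

Raw difference: 154.780 − -140.990 = 295.77°.
Normalise into (−180°, 180°]: 295.77° − 360° = -64.23°.
Negative ⇒ the second point lies to the west; separation 64.230°.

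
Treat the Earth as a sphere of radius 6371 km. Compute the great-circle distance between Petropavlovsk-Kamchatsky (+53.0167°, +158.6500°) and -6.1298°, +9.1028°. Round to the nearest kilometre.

Δλ = 9.1028 − 158.6500 = -149.5472°.
Δφ = -6.1298 − 53.0167 = -59.1465°.
a = sin²(Δφ/2) + cos φ₁ · cos φ₂ · sin²(Δλ/2) = 0.800463.
c = 2·atan2(√a, √(1−a)) = 2.21545 rad → d = 6371·c ≈ 14114.66 km.

14115 km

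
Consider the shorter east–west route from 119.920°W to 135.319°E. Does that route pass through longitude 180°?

Yes

Naïve |135.319 − -119.920| = 255.239° > 180°, so the shorter arc goes the other way round — across 180°.
Signed shortest Δλ = ((135.319 − -119.920 + 180) mod 360) − 180 = -104.761°.
Going west by 104.761° from -119.920° passes through 180° before reaching +135.319°.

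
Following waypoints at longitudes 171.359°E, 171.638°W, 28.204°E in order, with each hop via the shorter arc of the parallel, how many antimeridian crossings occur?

2

Leg 1: +171.359° → -171.638°, shortest Δλ = 17.003° (east) — crosses 180°.
Leg 2: -171.638° → +28.204°, shortest Δλ = -160.158° (west) — crosses 180°.
Total crossings: 2.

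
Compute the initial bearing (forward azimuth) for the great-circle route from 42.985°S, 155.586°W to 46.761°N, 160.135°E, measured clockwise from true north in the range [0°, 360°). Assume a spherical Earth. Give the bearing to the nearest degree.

Δλ = 160.135 − -155.586 = 315.721°; wrapped into (−180°, 180°]: -44.279°.
θ = atan2( sin Δλ · cos φ₂ , cos φ₁ · sin φ₂ − sin φ₁ · cos φ₂ · cos Δλ )
  = atan2(-0.47826, 0.86732) = -28.874° → normalised to [0°, 360°): 331.126°.

331°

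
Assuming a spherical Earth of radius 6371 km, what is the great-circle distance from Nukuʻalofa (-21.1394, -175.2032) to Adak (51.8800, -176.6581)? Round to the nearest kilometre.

Δλ = -176.6581 − -175.2032 = -1.4549°.
Δφ = 51.8800 − -21.1394 = 73.0194°.
a = sin²(Δφ/2) + cos φ₁ · cos φ₂ · sin²(Δλ/2) = 0.354069.
c = 2·atan2(√a, √(1−a)) = 1.27462 rad → d = 6371·c ≈ 8120.62 km.

8121 km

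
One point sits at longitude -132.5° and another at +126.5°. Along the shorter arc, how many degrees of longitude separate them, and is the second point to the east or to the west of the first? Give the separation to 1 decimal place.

101.0° west

Raw difference: 126.5 − -132.5 = 259.0°.
Normalise into (−180°, 180°]: 259.0° − 360° = -101.0°.
Negative ⇒ the second point lies to the west; separation 101.0°.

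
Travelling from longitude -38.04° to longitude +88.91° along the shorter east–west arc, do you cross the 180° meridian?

No

Signed shortest Δλ = ((88.91 − -38.04 + 180) mod 360) − 180 = 126.95°.
Going east by 126.95° from -38.04° reaches +88.91° without touching 180°.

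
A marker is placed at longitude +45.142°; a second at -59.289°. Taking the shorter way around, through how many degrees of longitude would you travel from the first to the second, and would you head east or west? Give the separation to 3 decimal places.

104.431° west

Raw difference: -59.289 − 45.142 = -104.431°.
Normalise into (−180°, 180°]: -104.431° stays -104.431°.
Negative ⇒ the second point lies to the west; separation 104.431°.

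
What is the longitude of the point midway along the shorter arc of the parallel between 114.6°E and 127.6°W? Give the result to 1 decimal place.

173.5°E

Signed shortest Δλ from +114.6° to -127.6° is +117.8°.
Midpoint longitude = +114.6° + (+117.8°)/2 = +114.6° + 58.9° = +173.5°.
(The naïve average (+114.6 + -127.6)/2 = -6.5° is on the wrong side of the globe.)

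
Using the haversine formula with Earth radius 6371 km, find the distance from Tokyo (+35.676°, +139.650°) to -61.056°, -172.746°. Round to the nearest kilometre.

11586 km

Δλ = -172.746 − 139.650 = -312.396°; wrapped into (−180°, 180°]: 47.604°.
Δφ = -61.056 − 35.676 = -96.732°.
a = sin²(Δφ/2) + cos φ₁ · cos φ₂ · sin²(Δλ/2) = 0.622644.
c = 2·atan2(√a, √(1−a)) = 1.81861 rad → d = 6371·c ≈ 11586.38 km.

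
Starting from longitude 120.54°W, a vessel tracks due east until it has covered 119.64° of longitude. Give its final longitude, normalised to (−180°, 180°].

0.90°W

Start at -120.54°; shift +119.64° → -0.90°.
-0.90° already lies in (−180°, 180°].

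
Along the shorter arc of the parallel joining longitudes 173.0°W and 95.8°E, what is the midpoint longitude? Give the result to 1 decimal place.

141.4°E

Signed shortest Δλ from -173.0° to +95.8° is -91.2°.
Midpoint longitude = -173.0° + (-91.2°)/2 = -173.0° − 45.6° = -218.6°.
Normalise into (−180°, 180°]: +141.4°.
(The naïve average (-173.0 + +95.8)/2 = -38.6° is on the wrong side of the globe.)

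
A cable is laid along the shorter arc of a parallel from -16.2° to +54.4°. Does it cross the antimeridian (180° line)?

Signed shortest Δλ = ((54.4 − -16.2 + 180) mod 360) − 180 = 70.6°.
Going east by 70.6° from -16.2° reaches +54.4° without touching 180°.

No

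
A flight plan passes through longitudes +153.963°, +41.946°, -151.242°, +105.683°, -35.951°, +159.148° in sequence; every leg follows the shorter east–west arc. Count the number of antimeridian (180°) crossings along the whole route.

Leg 1: +153.963° → +41.946°, shortest Δλ = -112.017° (west) — does not cross 180°.
Leg 2: +41.946° → -151.242°, shortest Δλ = 166.812° (east) — crosses 180°.
Leg 3: -151.242° → +105.683°, shortest Δλ = -103.075° (west) — crosses 180°.
Leg 4: +105.683° → -35.951°, shortest Δλ = -141.634° (west) — does not cross 180°.
Leg 5: -35.951° → +159.148°, shortest Δλ = -164.901° (west) — crosses 180°.
Total crossings: 3.

3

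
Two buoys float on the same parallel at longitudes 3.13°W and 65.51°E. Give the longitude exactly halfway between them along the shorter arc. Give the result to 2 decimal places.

31.19°E

Signed shortest Δλ from -3.13° to +65.51° is +68.64°.
Midpoint longitude = -3.13° + (+68.64°)/2 = -3.13° + 34.32° = +31.19°.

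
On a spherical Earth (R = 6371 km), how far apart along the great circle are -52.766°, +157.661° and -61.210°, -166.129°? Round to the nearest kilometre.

2348 km

Δλ = -166.129 − 157.661 = -323.790°; wrapped into (−180°, 180°]: 36.210°.
Δφ = -61.210 − -52.766 = -8.444°.
a = sin²(Δφ/2) + cos φ₁ · cos φ₂ · sin²(Δλ/2) = 0.033561.
c = 2·atan2(√a, √(1−a)) = 0.36848 rad → d = 6371·c ≈ 2347.56 km.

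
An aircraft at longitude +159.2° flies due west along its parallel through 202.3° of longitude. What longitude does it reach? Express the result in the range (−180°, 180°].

-43.1°

Start at +159.2°; shift −202.3° → -43.1°.
-43.1° already lies in (−180°, 180°].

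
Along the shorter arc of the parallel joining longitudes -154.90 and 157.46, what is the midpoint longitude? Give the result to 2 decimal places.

Signed shortest Δλ from -154.90° to +157.46° is -47.64°.
Midpoint longitude = -154.90° + (-47.64°)/2 = -154.90° − 23.82° = -178.72°.
(The naïve average (-154.90 + +157.46)/2 = 1.28° is on the wrong side of the globe.)

-178.72°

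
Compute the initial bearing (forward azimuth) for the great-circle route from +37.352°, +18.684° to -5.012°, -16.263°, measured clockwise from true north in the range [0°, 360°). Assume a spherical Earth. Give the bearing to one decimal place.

225.3°

Δλ = -16.263 − 18.684 = -34.947°.
θ = atan2( sin Δλ · cos φ₂ , cos φ₁ · sin φ₂ − sin φ₁ · cos φ₂ · cos Δλ )
  = atan2(-0.57063, -0.56486) = -134.709° → normalised to [0°, 360°): 225.291°.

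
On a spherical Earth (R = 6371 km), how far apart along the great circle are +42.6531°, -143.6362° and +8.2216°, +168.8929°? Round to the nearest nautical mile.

3237 nmi

Δλ = 168.8929 − -143.6362 = 312.5291°; wrapped into (−180°, 180°]: -47.4709°.
Δφ = 8.2216 − 42.6531 = -34.4315°.
a = sin²(Δφ/2) + cos φ₁ · cos φ₂ · sin²(Δλ/2) = 0.205533.
c = 2·atan2(√a, √(1−a)) = 0.94106 rad → d = 6371·c ≈ 5995.48 km ≈ 3237.30 nmi.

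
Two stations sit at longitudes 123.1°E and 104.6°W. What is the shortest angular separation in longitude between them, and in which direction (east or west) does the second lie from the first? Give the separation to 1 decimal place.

Raw difference: -104.6 − 123.1 = -227.7°.
Normalise into (−180°, 180°]: -227.7° + 360° = 132.3°.
Positive ⇒ the second point lies to the east; separation 132.3°.

132.3° east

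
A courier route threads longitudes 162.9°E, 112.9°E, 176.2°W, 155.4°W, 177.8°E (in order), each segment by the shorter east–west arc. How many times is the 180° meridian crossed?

2

Leg 1: +162.9° → +112.9°, shortest Δλ = -50.0° (west) — does not cross 180°.
Leg 2: +112.9° → -176.2°, shortest Δλ = 70.9° (east) — crosses 180°.
Leg 3: -176.2° → -155.4°, shortest Δλ = 20.8° (east) — does not cross 180°.
Leg 4: -155.4° → +177.8°, shortest Δλ = -26.8° (west) — crosses 180°.
Total crossings: 2.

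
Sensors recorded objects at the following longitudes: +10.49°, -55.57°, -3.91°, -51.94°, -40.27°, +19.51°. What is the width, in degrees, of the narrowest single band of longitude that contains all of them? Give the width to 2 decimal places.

Sort the longitudes: -55.57°, -51.94°, -40.27°, -3.91°, +10.49°, +19.51°.
Eastward gaps between consecutive values (wrapping around): 3.63°, 11.67°, 36.36°, 14.40°, 9.02°, 284.92°.
Largest gap = 284.92° ⇒ minimal covering band is its complement: 360° − 284.92° = 75.08°.
Band runs from -55.57° eastward to +19.51°.

75.08°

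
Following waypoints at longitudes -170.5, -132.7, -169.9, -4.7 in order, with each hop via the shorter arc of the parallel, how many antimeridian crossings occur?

Leg 1: -170.5° → -132.7°, shortest Δλ = 37.8° (east) — does not cross 180°.
Leg 2: -132.7° → -169.9°, shortest Δλ = -37.2° (west) — does not cross 180°.
Leg 3: -169.9° → -4.7°, shortest Δλ = 165.2° (east) — does not cross 180°.
Total crossings: 0.

0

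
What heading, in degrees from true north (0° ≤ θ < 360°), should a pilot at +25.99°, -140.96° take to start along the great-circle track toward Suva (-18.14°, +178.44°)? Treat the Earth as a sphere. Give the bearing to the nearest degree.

Δλ = 178.44 − -140.96 = 319.40°; wrapped into (−180°, 180°]: -40.60°.
θ = atan2( sin Δλ · cos φ₂ , cos φ₁ · sin φ₂ − sin φ₁ · cos φ₂ · cos Δλ )
  = atan2(-0.61843, -0.59604) = -133.944° → normalised to [0°, 360°): 226.056°.

226°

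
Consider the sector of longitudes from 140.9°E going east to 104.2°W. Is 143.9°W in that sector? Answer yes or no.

Yes

Band width going east from +140.9° to -104.2°: ((-104.2 − 140.9) mod 360) = 114.9°.
Offset of -143.9° east of the west edge: ((-143.9 − 140.9) mod 360) = 75.2°.
75.2° ≤ 114.9° ⇒ inside.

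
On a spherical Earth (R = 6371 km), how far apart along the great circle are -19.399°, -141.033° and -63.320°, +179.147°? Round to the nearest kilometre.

5730 km

Δλ = 179.147 − -141.033 = 320.180°; wrapped into (−180°, 180°]: -39.820°.
Δφ = -63.320 − -19.399 = -43.921°.
a = sin²(Δφ/2) + cos φ₁ · cos φ₂ · sin²(Δλ/2) = 0.188967.
c = 2·atan2(√a, √(1−a)) = 0.89942 rad → d = 6371·c ≈ 5730.19 km.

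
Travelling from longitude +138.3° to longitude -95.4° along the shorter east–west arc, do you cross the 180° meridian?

Yes

Naïve |-95.4 − 138.3| = 233.7° > 180°, so the shorter arc goes the other way round — across 180°.
Signed shortest Δλ = ((-95.4 − 138.3 + 180) mod 360) − 180 = 126.3°.
Going east by 126.3° from +138.3° passes through 180° before reaching -95.4°.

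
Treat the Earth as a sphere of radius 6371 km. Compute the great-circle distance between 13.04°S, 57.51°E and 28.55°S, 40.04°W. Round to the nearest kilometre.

10037 km

Δλ = -40.04 − 57.51 = -97.55°.
Δφ = -28.55 − -13.04 = -15.51°.
a = sin²(Δφ/2) + cos φ₁ · cos φ₂ · sin²(Δλ/2) = 0.502302.
c = 2·atan2(√a, √(1−a)) = 1.57540 rad → d = 6371·c ≈ 10036.87 km.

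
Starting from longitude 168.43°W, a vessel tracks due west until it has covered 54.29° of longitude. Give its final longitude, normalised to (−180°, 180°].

137.28°E

Start at -168.43°; shift −54.29° → -222.72°.
-222.72° lies outside (−180°, 180°]; add 360° → +137.28°.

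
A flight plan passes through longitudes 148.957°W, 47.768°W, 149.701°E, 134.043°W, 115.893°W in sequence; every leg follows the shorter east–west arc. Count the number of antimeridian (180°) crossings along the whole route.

2

Leg 1: -148.957° → -47.768°, shortest Δλ = 101.189° (east) — does not cross 180°.
Leg 2: -47.768° → +149.701°, shortest Δλ = -162.531° (west) — crosses 180°.
Leg 3: +149.701° → -134.043°, shortest Δλ = 76.256° (east) — crosses 180°.
Leg 4: -134.043° → -115.893°, shortest Δλ = 18.15° (east) — does not cross 180°.
Total crossings: 2.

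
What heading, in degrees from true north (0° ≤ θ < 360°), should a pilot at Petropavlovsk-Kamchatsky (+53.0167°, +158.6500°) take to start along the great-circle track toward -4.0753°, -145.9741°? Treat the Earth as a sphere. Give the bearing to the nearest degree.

121°

Δλ = -145.9741 − 158.6500 = -304.6241°; wrapped into (−180°, 180°]: 55.3759°.
θ = atan2( sin Δλ · cos φ₂ , cos φ₁ · sin φ₂ − sin φ₁ · cos φ₂ · cos Δλ )
  = atan2(0.82082, -0.49548) = 121.117° → normalised to [0°, 360°): 121.117°.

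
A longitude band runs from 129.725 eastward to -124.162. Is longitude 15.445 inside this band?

No

Band width going east from +129.725° to -124.162°: ((-124.162 − 129.725) mod 360) = 106.113°.
Offset of +15.445° east of the west edge: ((15.445 − 129.725) mod 360) = 245.720°.
245.720° > 106.113° ⇒ outside.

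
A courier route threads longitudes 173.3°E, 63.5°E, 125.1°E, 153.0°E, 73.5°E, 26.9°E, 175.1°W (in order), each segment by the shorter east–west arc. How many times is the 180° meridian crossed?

1

Leg 1: +173.3° → +63.5°, shortest Δλ = -109.8° (west) — does not cross 180°.
Leg 2: +63.5° → +125.1°, shortest Δλ = 61.6° (east) — does not cross 180°.
Leg 3: +125.1° → +153.0°, shortest Δλ = 27.9° (east) — does not cross 180°.
Leg 4: +153.0° → +73.5°, shortest Δλ = -79.5° (west) — does not cross 180°.
Leg 5: +73.5° → +26.9°, shortest Δλ = -46.6° (west) — does not cross 180°.
Leg 6: +26.9° → -175.1°, shortest Δλ = 158.0° (east) — crosses 180°.
Total crossings: 1.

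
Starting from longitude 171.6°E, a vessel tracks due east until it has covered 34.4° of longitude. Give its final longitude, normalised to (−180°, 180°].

154.0°W

Start at +171.6°; shift +34.4° → +206.0°.
+206.0° lies outside (−180°, 180°]; subtract 360° → -154.0°.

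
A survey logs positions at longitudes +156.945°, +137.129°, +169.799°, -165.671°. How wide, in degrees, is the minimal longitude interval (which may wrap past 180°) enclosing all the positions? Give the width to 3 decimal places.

57.200°

Sort the longitudes: -165.671°, +137.129°, +156.945°, +169.799°.
Eastward gaps between consecutive values (wrapping around): 302.800°, 19.816°, 12.854°, 24.530°.
Largest gap = 302.800° ⇒ minimal covering band is its complement: 360° − 302.800° = 57.200°.
Band runs from +137.129° eastward to -165.671°, crossing the antimeridian.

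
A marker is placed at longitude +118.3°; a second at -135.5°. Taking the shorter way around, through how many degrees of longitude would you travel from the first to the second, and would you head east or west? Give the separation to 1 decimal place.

106.2° east

Raw difference: -135.5 − 118.3 = -253.8°.
Normalise into (−180°, 180°]: -253.8° + 360° = 106.2°.
Positive ⇒ the second point lies to the east; separation 106.2°.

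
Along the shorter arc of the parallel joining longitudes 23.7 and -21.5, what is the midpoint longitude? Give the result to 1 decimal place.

Signed shortest Δλ from +23.7° to -21.5° is -45.2°.
Midpoint longitude = +23.7° + (-45.2°)/2 = +23.7° − 22.6° = +1.1°.

+1.1°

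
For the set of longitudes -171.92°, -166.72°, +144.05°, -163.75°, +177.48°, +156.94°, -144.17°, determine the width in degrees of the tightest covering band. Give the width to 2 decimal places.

71.78°

Sort the longitudes: -171.92°, -166.72°, -163.75°, -144.17°, +144.05°, +156.94°, +177.48°.
Eastward gaps between consecutive values (wrapping around): 5.20°, 2.97°, 19.58°, 288.22°, 12.89°, 20.54°, 10.60°.
Largest gap = 288.22° ⇒ minimal covering band is its complement: 360° − 288.22° = 71.78°.
Band runs from +144.05° eastward to -144.17°, crossing the antimeridian.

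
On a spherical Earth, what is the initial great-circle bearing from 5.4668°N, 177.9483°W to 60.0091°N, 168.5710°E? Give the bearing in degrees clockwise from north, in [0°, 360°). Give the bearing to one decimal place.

351.9°

Δλ = 168.5710 − -177.9483 = 346.5193°; wrapped into (−180°, 180°]: -13.4807°.
θ = atan2( sin Δλ · cos φ₂ , cos φ₁ · sin φ₂ − sin φ₁ · cos φ₂ · cos Δλ )
  = atan2(-0.11653, 0.81586) = -8.128° → normalised to [0°, 360°): 351.872°.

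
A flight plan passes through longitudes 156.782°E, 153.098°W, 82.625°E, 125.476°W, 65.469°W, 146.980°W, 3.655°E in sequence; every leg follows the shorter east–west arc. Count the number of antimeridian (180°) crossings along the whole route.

3

Leg 1: +156.782° → -153.098°, shortest Δλ = 50.12° (east) — crosses 180°.
Leg 2: -153.098° → +82.625°, shortest Δλ = -124.277° (west) — crosses 180°.
Leg 3: +82.625° → -125.476°, shortest Δλ = 151.899° (east) — crosses 180°.
Leg 4: -125.476° → -65.469°, shortest Δλ = 60.007° (east) — does not cross 180°.
Leg 5: -65.469° → -146.980°, shortest Δλ = -81.511° (west) — does not cross 180°.
Leg 6: -146.980° → +3.655°, shortest Δλ = 150.635° (east) — does not cross 180°.
Total crossings: 3.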